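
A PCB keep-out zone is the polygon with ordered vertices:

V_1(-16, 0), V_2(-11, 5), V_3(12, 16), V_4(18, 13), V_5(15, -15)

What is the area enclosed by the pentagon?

Apply the shoelace formula: 2A = Σ (x_i·y_{i+1} − x_{i+1}·y_i), indices taken mod 5.
Σ = (-80) + (-236) + (-132) + (-465) + (-240) = -1153
Area = |Σ|/2 = 576.5.

576.5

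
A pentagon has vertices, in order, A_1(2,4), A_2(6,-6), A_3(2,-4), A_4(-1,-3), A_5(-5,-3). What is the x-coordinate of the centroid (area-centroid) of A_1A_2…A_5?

Apply Gauss's area formula. First the cross-terms c_i = x_i·y_{i+1} − x_{i+1}·y_i:
  -36, -12, -10, -12, -14  ⇒  2A = -84, A = -42.
Then Σ (x_i + x_{i+1})·c_i = -280, so x̄ = -280 / (6·(-42)) = 10/9.

10/9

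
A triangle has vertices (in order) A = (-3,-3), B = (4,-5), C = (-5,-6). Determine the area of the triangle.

12.5

Apply the surveyor's formula: 2A = Σ (x_i·y_{i+1} − x_{i+1}·y_i), indices taken mod 3.
Cross-terms: 27, -49, -3  ⇒  Σ = -25
Area = |Σ|/2 = 12.5.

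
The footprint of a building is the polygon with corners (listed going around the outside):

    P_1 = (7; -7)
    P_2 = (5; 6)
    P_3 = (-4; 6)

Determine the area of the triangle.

58.5

Apply Gauss's area formula: 2A = Σ (x_i·y_{i+1} − x_{i+1}·y_i), indices taken mod 3.
P_1→P_2: (7)(6) − (5)(-7) = 77
P_2→P_3: (5)(6) − (-4)(6) = 54
P_3→P_1: (-4)(-7) − (7)(6) = -14
Σ = 117
Area = |Σ|/2 = 58.5.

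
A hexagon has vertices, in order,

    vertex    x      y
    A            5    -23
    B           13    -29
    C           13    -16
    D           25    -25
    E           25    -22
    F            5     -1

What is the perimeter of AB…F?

92

|AB| = √((8)² + (-6)²) = √100 = 10
|BC| = √((0)² + (13)²) = √169 = 13
|CD| = √((12)² + (-9)²) = √225 = 15
|DE| = √((0)² + (3)²) = √9 = 3
|EF| = √((-20)² + (21)²) = √841 = 29
|FA| = √((0)² + (-22)²) = √484 = 22
Perimeter = 10 + 13 + 15 + 3 + 29 + 22 = 92.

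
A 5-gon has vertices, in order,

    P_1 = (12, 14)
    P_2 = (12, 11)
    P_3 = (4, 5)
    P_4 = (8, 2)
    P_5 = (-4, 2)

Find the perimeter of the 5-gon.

|P_1P_2| = √((0)² + (-3)²) = √9 = 3
|P_2P_3| = √((-8)² + (-6)²) = √100 = 10
|P_3P_4| = √((4)² + (-3)²) = √25 = 5
|P_4P_5| = √((-12)² + (0)²) = √144 = 12
|P_5P_1| = √((16)² + (12)²) = √400 = 20
Perimeter = 3 + 10 + 5 + 12 + 20 = 50.

50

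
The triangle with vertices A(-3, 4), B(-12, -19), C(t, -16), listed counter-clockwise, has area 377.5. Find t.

22

Write out the shoelace sum; only the two edges meeting at C involve t:
2·Area = [((-12)·(-16) − t·(-19)) + (t·4 − (-3)·(-16))] + 105
       = 23·t + 249 = 755
⇒ t = 22.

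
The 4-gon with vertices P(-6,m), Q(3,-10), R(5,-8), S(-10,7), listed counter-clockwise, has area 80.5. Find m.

-6

The doubled signed area Σ (x_i y_{i+1} − x_{i+1} y_i) is linear in m.
With m=0 it equals 83; the coefficient of m is -13 (from the two edges through P).
So -13·m + 83 = 2·80.5 = 161 ⇒ m = -6.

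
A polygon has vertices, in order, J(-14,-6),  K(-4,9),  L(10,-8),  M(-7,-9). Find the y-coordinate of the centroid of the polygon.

-539/219

Apply Gauss's area formula. First the cross-terms c_i = x_i·y_{i+1} − x_{i+1}·y_i:
  -150, -58, -146, -84  ⇒  2A = -438, A = -219.
Then Σ (y_i + y_{i+1})·c_i = 3234, so ȳ = 3234 / (6·(-219)) = -539/219.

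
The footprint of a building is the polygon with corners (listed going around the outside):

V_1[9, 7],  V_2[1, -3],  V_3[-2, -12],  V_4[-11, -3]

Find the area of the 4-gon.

Apply the shoelace formula: 2A = Σ (x_i·y_{i+1} − x_{i+1}·y_i), indices taken mod 4.
Σ = (-34) + (-18) + (-126) + (-50) = -228
Area = |Σ|/2 = 114.

114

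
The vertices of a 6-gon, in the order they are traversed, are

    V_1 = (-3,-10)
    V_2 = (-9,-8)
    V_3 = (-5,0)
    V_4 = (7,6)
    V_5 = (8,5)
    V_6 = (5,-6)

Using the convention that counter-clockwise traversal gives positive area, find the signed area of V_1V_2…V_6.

Apply Gauss's area formula: 2A = Σ (x_i·y_{i+1} − x_{i+1}·y_i), indices taken mod 6.
Σ = (-66) + (-40) + (-30) + (-13) + (-73) + (-68) = -290
Signed area = Σ/2 = -145 (negative ⇒ clockwise traversal).

-145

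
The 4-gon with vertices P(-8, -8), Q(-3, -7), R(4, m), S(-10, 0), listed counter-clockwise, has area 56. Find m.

Write out the shoelace sum; only the two edges meeting at R involve m:
2·Area = [((-3)·m − 4·(-7)) + (4·0 − (-10)·m)] + 112
       = 7·m + 140 = 112
⇒ m = -4.

-4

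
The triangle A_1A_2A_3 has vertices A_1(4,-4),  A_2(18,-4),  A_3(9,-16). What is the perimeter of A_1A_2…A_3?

|A_1A_2| = √((14)² + (0)²) = √196 = 14
|A_2A_3| = √((-9)² + (-12)²) = √225 = 15
|A_3A_1| = √((-5)² + (12)²) = √169 = 13
Perimeter = 14 + 15 + 13 = 42.

42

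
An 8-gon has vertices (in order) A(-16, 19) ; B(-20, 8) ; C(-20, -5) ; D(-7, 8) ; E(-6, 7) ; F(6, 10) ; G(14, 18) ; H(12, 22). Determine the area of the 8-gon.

427

Apply Gauss's area formula: 2A = Σ (x_i·y_{i+1} − x_{i+1}·y_i), indices taken mod 8.
Σ = (252) + (260) + (-195) + (-1) + (-102) + (-32) + (92) + (580) = 854
Area = |Σ|/2 = 427.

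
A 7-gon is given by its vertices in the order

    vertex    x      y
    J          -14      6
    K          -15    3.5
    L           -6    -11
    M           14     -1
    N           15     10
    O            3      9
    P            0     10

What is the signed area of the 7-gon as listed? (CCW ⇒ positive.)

408.5

Apply the surveyor's formula: 2A = Σ (x_i·y_{i+1} − x_{i+1}·y_i), indices taken mod 7.
Σ = (41) + (186) + (160) + (155) + (105) + (30) + (140) = 817
Signed area = Σ/2 = 408.5 (positive ⇒ counter-clockwise traversal).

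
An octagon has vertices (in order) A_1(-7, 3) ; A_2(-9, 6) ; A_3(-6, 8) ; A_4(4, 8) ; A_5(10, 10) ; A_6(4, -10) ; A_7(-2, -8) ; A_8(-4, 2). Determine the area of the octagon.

198.5

Apply the surveyor's formula: 2A = Σ (x_i·y_{i+1} − x_{i+1}·y_i), indices taken mod 8.
Cross-terms: -15, -36, -80, -40, -140, -52, -36, 2  ⇒  Σ = -397
Area = |Σ|/2 = 198.5.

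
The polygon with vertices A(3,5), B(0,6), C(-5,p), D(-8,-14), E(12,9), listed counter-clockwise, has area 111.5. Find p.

-3

Write out the shoelace sum; only the two edges meeting at C involve p:
2·Area = [(0·p − (-5)·6) + ((-5)·(-14) − (-8)·p)] + 147
       = 8·p + 247 = 223
⇒ p = -3.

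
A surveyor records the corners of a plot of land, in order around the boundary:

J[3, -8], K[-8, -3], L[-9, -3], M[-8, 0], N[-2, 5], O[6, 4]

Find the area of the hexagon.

119

Apply the surveyor's formula: 2A = Σ (x_i·y_{i+1} − x_{i+1}·y_i), indices taken mod 6.
Cross-terms: -73, -3, -24, -40, -38, -60  ⇒  Σ = -238
Area = |Σ|/2 = 119.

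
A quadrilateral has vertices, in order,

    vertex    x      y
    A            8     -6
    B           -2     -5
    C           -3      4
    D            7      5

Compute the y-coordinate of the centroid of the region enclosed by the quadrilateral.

Apply the shoelace (surveyor's) formula. First the cross-terms c_i = x_i·y_{i+1} − x_{i+1}·y_i:
  -52, -23, -43, -82  ⇒  2A = -200, A = -100.
Then Σ (y_i + y_{i+1})·c_i = 290, so ȳ = 290 / (6·(-100)) = -29/60.

-29/60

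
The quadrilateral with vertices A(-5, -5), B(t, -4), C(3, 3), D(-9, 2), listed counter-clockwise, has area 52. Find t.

-2

Write out the shoelace sum; only the two edges meeting at B involve t:
2·Area = [((-5)·(-4) − t·(-5)) + (t·3 − 3·(-4))] + 88
       = 8·t + 120 = 104
⇒ t = -2.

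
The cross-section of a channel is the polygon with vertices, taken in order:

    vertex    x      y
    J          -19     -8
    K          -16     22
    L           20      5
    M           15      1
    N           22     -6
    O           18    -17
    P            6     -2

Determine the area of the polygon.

J→K: (-19)(22) − (-16)(-8) = -546
K→L: (-16)(5) − (20)(22) = -520
L→M: (20)(1) − (15)(5) = -55
M→N: (15)(-6) − (22)(1) = -112
N→O: (22)(-17) − (18)(-6) = -266
O→P: (18)(-2) − (6)(-17) = 66
P→J: (6)(-8) − (-19)(-2) = -86
Σ = -1519
Area = |Σ|/2 = 759.5.

759.5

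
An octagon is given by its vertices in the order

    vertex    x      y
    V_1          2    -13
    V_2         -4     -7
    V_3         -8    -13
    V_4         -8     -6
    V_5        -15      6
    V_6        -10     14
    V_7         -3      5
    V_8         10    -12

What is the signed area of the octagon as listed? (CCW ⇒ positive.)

Σ = (-66) + (-4) + (-56) + (-138) + (-150) + (-8) + (-14) + (-106) = -542
Signed area = Σ/2 = -271 (negative ⇒ clockwise traversal).

-271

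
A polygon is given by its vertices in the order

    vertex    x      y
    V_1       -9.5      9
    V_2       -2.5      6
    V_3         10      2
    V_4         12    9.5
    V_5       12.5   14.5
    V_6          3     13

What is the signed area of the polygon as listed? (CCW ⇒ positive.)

Apply the shoelace formula: 2A = Σ (x_i·y_{i+1} − x_{i+1}·y_i), indices taken mod 6.
Σ = (-34.5) + (-65) + (71) + (55.25) + (119) + (150.5) = 296.25
Signed area = Σ/2 = 148.125 (positive ⇒ counter-clockwise traversal).

148.125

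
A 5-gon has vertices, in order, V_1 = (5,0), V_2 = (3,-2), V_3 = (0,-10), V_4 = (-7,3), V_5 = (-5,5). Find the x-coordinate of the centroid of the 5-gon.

Apply the surveyor's formula. First the cross-terms c_i = x_i·y_{i+1} − x_{i+1}·y_i:
  -10, -30, -70, -20, -25  ⇒  2A = -155, A = -77.5.
Then Σ (x_i + x_{i+1})·c_i = 560, so x̄ = 560 / (6·(-77.5)) = -112/93.

-112/93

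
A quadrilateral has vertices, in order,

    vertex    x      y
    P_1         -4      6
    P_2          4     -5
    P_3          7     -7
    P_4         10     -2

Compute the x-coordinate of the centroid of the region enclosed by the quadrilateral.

149/37

Apply the surveyor's formula. First the cross-terms c_i = x_i·y_{i+1} − x_{i+1}·y_i:
  -4, 7, 56, 52  ⇒  2A = 111, A = 55.5.
Then Σ (x_i + x_{i+1})·c_i = 1341, so x̄ = 1341 / (6·55.5) = 149/37.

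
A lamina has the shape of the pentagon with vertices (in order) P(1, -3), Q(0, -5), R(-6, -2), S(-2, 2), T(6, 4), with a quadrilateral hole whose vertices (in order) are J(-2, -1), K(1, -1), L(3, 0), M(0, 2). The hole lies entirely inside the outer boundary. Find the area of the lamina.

38.5

Outer boundary:
Σ = (-5) + (-30) + (-16) + (-20) + (-22) = -93
Area = |Σ|/2 = 46.5.
Hole:
Apply the shoelace formula: 2A = Σ (x_i·y_{i+1} − x_{i+1}·y_i), indices taken mod 4.
Σ = (3) + (3) + (6) + (4) = 16
Area = |Σ|/2 = 8.
Net area = 46.5 − 8 = 38.5.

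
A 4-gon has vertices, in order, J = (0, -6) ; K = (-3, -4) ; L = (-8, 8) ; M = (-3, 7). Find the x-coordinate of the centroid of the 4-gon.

Apply the surveyor's formula. First the cross-terms c_i = x_i·y_{i+1} − x_{i+1}·y_i:
  -18, -56, -32, 18  ⇒  2A = -88, A = -44.
Then Σ (x_i + x_{i+1})·c_i = 968, so x̄ = 968 / (6·(-44)) = -11/3.

-11/3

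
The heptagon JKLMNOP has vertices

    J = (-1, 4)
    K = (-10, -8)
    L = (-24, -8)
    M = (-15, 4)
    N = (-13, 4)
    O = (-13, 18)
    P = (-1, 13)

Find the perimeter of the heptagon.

82

|JK| = √((-9)² + (-12)²) = √225 = 15
|KL| = √((-14)² + (0)²) = √196 = 14
|LM| = √((9)² + (12)²) = √225 = 15
|MN| = √((2)² + (0)²) = √4 = 2
|NO| = √((0)² + (14)²) = √196 = 14
|OP| = √((12)² + (-5)²) = √169 = 13
|PJ| = √((0)² + (-9)²) = √81 = 9
Perimeter = 15 + 14 + 15 + 2 + 14 + 13 + 9 = 82.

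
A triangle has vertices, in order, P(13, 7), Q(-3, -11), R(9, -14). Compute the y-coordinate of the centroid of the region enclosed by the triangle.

-6

Apply the surveyor's formula. First the cross-terms c_i = x_i·y_{i+1} − x_{i+1}·y_i:
  -122, 141, 245  ⇒  2A = 264, A = 132.
Then Σ (y_i + y_{i+1})·c_i = -4752, so ȳ = -4752 / (6·132) = -6.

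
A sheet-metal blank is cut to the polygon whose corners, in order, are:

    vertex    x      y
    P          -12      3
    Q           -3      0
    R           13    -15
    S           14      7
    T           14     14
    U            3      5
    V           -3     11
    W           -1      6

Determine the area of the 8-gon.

Apply the shoelace formula: 2A = Σ (x_i·y_{i+1} − x_{i+1}·y_i), indices taken mod 8.
P→Q: (-12)(0) − (-3)(3) = 9
Q→R: (-3)(-15) − (13)(0) = 45
R→S: (13)(7) − (14)(-15) = 301
S→T: (14)(14) − (14)(7) = 98
T→U: (14)(5) − (3)(14) = 28
U→V: (3)(11) − (-3)(5) = 48
V→W: (-3)(6) − (-1)(11) = -7
W→P: (-1)(3) − (-12)(6) = 69
Σ = 591
Area = |Σ|/2 = 295.5.

295.5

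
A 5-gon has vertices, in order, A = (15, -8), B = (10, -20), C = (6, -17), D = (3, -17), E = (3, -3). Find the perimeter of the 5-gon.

|AB| = √((-5)² + (-12)²) = √169 = 13
|BC| = √((-4)² + (3)²) = √25 = 5
|CD| = √((-3)² + (0)²) = √9 = 3
|DE| = √((0)² + (14)²) = √196 = 14
|EA| = √((12)² + (-5)²) = √169 = 13
Perimeter = 13 + 5 + 3 + 14 + 13 = 48.

48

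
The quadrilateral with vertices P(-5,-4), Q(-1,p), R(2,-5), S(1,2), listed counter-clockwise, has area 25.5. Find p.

-5

Write out the shoelace sum; only the two edges meeting at Q involve p:
2·Area = [((-5)·p − (-1)·(-4)) + ((-1)·(-5) − 2·p)] + 15
       = -7·p + 16 = 51
⇒ p = -5.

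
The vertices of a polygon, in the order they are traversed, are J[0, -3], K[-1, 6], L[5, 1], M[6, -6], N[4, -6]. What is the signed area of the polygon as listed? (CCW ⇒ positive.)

Apply Gauss's area formula: 2A = Σ (x_i·y_{i+1} − x_{i+1}·y_i), indices taken mod 5.
Σ = (-3) + (-31) + (-36) + (-12) + (-12) = -94
Signed area = Σ/2 = -47 (negative ⇒ clockwise traversal).

-47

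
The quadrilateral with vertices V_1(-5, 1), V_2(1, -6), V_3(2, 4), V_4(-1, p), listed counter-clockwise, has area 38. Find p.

4

Write out the shoelace sum; only the two edges meeting at V_4 involve p:
2·Area = [(2·p − (-1)·4) + ((-1)·1 − (-5)·p)] + 45
       = 7·p + 48 = 76
⇒ p = 4.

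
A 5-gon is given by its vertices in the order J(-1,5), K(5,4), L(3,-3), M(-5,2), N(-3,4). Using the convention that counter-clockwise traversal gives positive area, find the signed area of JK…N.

Apply Gauss's area formula: 2A = Σ (x_i·y_{i+1} − x_{i+1}·y_i), indices taken mod 5.
J→K: (-1)(4) − (5)(5) = -29
K→L: (5)(-3) − (3)(4) = -27
L→M: (3)(2) − (-5)(-3) = -9
M→N: (-5)(4) − (-3)(2) = -14
N→J: (-3)(5) − (-1)(4) = -11
Σ = -90
Signed area = Σ/2 = -45 (negative ⇒ clockwise traversal).

-45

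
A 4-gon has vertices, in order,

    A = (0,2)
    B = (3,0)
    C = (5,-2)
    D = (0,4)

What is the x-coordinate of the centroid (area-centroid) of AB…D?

Apply the surveyor's formula. First the cross-terms c_i = x_i·y_{i+1} − x_{i+1}·y_i:
  -6, -6, 20, 0  ⇒  2A = 8, A = 4.
Then Σ (x_i + x_{i+1})·c_i = 34, so x̄ = 34 / (6·4) = 17/12.

17/12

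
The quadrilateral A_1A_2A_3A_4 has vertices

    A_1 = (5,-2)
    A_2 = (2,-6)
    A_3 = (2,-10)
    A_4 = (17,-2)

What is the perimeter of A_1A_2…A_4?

38

|A_1A_2| = √((-3)² + (-4)²) = √25 = 5
|A_2A_3| = √((0)² + (-4)²) = √16 = 4
|A_3A_4| = √((15)² + (8)²) = √289 = 17
|A_4A_1| = √((-12)² + (0)²) = √144 = 12
Perimeter = 5 + 4 + 17 + 12 = 38.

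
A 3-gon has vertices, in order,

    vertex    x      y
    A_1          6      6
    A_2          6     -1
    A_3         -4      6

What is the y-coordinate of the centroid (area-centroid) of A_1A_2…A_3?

11/3

Apply the shoelace (surveyor's) formula. First the cross-terms c_i = x_i·y_{i+1} − x_{i+1}·y_i:
  -42, 32, -60  ⇒  2A = -70, A = -35.
Then Σ (y_i + y_{i+1})·c_i = -770, so ȳ = -770 / (6·(-35)) = 11/3.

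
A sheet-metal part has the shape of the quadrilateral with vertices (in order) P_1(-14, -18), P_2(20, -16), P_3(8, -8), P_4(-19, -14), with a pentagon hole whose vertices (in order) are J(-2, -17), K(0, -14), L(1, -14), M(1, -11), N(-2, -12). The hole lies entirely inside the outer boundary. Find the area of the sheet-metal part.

Outer boundary:
Σ = (584) + (-32) + (-264) + (146) = 434
Area = |Σ|/2 = 217.
Hole:
Apply the surveyor's formula: 2A = Σ (x_i·y_{i+1} − x_{i+1}·y_i), indices taken mod 5.
J→K: (-2)(-14) − (0)(-17) = 28
K→L: (0)(-14) − (1)(-14) = 14
L→M: (1)(-11) − (1)(-14) = 3
M→N: (1)(-12) − (-2)(-11) = -34
N→J: (-2)(-17) − (-2)(-12) = 10
Σ = 21
Area = |Σ|/2 = 10.5.
Net area = 217 − 10.5 = 206.5.

206.5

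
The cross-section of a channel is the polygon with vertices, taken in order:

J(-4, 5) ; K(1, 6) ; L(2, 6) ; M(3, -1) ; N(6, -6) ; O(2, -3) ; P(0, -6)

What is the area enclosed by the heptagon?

Apply Gauss's area formula: 2A = Σ (x_i·y_{i+1} − x_{i+1}·y_i), indices taken mod 7.
J→K: (-4)(6) − (1)(5) = -29
K→L: (1)(6) − (2)(6) = -6
L→M: (2)(-1) − (3)(6) = -20
M→N: (3)(-6) − (6)(-1) = -12
N→O: (6)(-3) − (2)(-6) = -6
O→P: (2)(-6) − (0)(-3) = -12
P→J: (0)(5) − (-4)(-6) = -24
Σ = -109
Area = |Σ|/2 = 54.5.

54.5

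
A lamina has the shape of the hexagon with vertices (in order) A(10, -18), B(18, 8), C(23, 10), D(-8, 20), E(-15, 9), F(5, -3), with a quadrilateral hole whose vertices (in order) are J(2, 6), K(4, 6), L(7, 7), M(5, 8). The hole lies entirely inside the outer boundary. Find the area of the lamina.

Outer boundary:
Apply the shoelace formula: 2A = Σ (x_i·y_{i+1} − x_{i+1}·y_i), indices taken mod 6.
Σ = (404) + (-4) + (540) + (228) + (0) + (-60) = 1108
Area = |Σ|/2 = 554.
Hole:
Apply the shoelace (surveyor's) formula: 2A = Σ (x_i·y_{i+1} − x_{i+1}·y_i), indices taken mod 4.
Σ = (-12) + (-14) + (21) + (14) = 9
Area = |Σ|/2 = 4.5.
Net area = 554 − 4.5 = 549.5.

549.5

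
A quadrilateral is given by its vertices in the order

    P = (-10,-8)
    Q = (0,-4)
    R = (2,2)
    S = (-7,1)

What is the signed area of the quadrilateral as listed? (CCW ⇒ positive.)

65

Apply Gauss's area formula: 2A = Σ (x_i·y_{i+1} − x_{i+1}·y_i), indices taken mod 4.
Σ = (40) + (8) + (16) + (66) = 130
Signed area = Σ/2 = 65 (positive ⇒ counter-clockwise traversal).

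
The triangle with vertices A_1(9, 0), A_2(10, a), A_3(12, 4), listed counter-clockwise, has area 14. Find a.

-8

The doubled signed area Σ (x_i y_{i+1} − x_{i+1} y_i) is linear in a.
With a=0 it equals 4; the coefficient of a is -3 (from the two edges through A_2).
So -3·a + 4 = 2·14 = 28 ⇒ a = -8.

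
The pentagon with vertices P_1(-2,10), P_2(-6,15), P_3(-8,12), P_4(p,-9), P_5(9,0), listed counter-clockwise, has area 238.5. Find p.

-13

Write out the shoelace sum; only the two edges meeting at P_4 involve p:
2·Area = [((-8)·(-9) − p·12) + (p·0 − 9·(-9))] + 168
       = -12·p + 321 = 477
⇒ p = -13.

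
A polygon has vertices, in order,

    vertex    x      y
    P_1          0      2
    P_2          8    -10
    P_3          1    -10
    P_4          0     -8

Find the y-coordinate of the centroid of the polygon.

-836/141

Apply Gauss's area formula. First the cross-terms c_i = x_i·y_{i+1} − x_{i+1}·y_i:
  -16, -70, -8, 0  ⇒  2A = -94, A = -47.
Then Σ (y_i + y_{i+1})·c_i = 1672, so ȳ = 1672 / (6·(-47)) = -836/141.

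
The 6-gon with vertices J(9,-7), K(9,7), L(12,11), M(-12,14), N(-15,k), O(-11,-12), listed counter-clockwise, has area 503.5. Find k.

The doubled signed area Σ (x_i y_{i+1} − x_{i+1} y_i) is linear in k.
With k=0 it equals 1016; the coefficient of k is -1 (from the two edges through N).
So -1·k + 1016 = 2·503.5 = 1007 ⇒ k = 9.

9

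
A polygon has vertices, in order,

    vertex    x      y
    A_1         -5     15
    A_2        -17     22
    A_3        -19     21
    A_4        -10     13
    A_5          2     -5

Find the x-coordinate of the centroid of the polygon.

-2260/297

Apply the shoelace (surveyor's) formula. First the cross-terms c_i = x_i·y_{i+1} − x_{i+1}·y_i:
  145, 61, -37, 24, 5  ⇒  2A = 198, A = 99.
Then Σ (x_i + x_{i+1})·c_i = -4520, so x̄ = -4520 / (6·99) = -2260/297.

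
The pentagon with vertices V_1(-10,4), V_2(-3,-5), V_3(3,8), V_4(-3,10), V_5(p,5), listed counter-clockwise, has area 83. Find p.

-4

Write out the shoelace sum; only the two edges meeting at V_5 involve p:
2·Area = [((-3)·5 − p·10) + (p·4 − (-10)·5)] + 107
       = -6·p + 142 = 166
⇒ p = -4.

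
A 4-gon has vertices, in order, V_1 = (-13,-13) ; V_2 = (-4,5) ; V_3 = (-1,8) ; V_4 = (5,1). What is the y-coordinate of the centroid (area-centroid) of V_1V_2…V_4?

Apply Gauss's area formula. First the cross-terms c_i = x_i·y_{i+1} − x_{i+1}·y_i:
  -117, -27, -41, -52  ⇒  2A = -237, A = -118.5.
Then Σ (y_i + y_{i+1})·c_i = 840, so ȳ = 840 / (6·(-118.5)) = -280/237.

-280/237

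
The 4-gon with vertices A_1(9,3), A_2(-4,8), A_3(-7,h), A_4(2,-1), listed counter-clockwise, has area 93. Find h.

Write out the shoelace sum; only the two edges meeting at A_3 involve h:
2·Area = [((-4)·h − (-7)·8) + ((-7)·(-1) − 2·h)] + 99
       = -6·h + 162 = 186
⇒ h = -4.

-4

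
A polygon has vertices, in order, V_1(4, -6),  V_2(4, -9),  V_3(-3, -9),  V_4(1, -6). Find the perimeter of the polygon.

18

|V_1V_2| = √((0)² + (-3)²) = √9 = 3
|V_2V_3| = √((-7)² + (0)²) = √49 = 7
|V_3V_4| = √((4)² + (3)²) = √25 = 5
|V_4V_1| = √((3)² + (0)²) = √9 = 3
Perimeter = 3 + 7 + 5 + 3 = 18.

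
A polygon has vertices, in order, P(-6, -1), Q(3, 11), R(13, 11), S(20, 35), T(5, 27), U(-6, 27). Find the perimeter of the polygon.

|PQ| = √((9)² + (12)²) = √225 = 15
|QR| = √((10)² + (0)²) = √100 = 10
|RS| = √((7)² + (24)²) = √625 = 25
|ST| = √((-15)² + (-8)²) = √289 = 17
|TU| = √((-11)² + (0)²) = √121 = 11
|UP| = √((0)² + (-28)²) = √784 = 28
Perimeter = 15 + 10 + 25 + 17 + 11 + 28 = 106.

106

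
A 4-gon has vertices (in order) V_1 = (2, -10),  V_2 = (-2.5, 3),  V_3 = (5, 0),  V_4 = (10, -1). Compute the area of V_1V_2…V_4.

Σ = (-19) + (-15) + (-5) + (-98) = -137
Area = |Σ|/2 = 68.5.

68.5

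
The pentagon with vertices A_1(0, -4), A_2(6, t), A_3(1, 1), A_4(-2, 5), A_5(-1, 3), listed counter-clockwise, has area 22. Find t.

Write out the shoelace sum; only the two edges meeting at A_2 involve t:
2·Area = [(0·t − 6·(-4)) + (6·1 − 1·t)] + 10
       = -1·t + 40 = 44
⇒ t = -4.

-4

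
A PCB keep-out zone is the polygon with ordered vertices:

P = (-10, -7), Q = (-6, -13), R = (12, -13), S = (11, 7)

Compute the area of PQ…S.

271

Cross-terms: 88, 234, 227, -7  ⇒  Σ = 542
Area = |Σ|/2 = 271.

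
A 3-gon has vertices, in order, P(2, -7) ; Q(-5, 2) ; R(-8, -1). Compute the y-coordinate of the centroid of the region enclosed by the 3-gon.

Apply the surveyor's formula. First the cross-terms c_i = x_i·y_{i+1} − x_{i+1}·y_i:
  -31, 21, 58  ⇒  2A = 48, A = 24.
Then Σ (y_i + y_{i+1})·c_i = -288, so ȳ = -288 / (6·24) = -2.

-2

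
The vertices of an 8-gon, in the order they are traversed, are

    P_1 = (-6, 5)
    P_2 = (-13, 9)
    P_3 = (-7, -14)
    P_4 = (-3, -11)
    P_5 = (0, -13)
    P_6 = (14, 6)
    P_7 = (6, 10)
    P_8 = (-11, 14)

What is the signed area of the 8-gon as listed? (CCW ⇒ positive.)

419.5

Σ = (11) + (245) + (35) + (39) + (182) + (104) + (194) + (29) = 839
Signed area = Σ/2 = 419.5 (positive ⇒ counter-clockwise traversal).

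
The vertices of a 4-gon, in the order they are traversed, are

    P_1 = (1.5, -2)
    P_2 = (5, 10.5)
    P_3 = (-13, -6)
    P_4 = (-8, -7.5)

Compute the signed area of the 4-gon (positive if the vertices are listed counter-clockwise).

104.5

Σ = (25.75) + (106.5) + (49.5) + (27.25) = 209
Signed area = Σ/2 = 104.5 (positive ⇒ counter-clockwise traversal).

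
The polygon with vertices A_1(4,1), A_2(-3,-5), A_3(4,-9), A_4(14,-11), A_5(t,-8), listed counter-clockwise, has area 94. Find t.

Write out the shoelace sum; only the two edges meeting at A_5 involve t:
2·Area = [(14·(-8) − t·(-11)) + (t·1 − 4·(-8))] + 112
       = 12·t + 32 = 188
⇒ t = 13.

13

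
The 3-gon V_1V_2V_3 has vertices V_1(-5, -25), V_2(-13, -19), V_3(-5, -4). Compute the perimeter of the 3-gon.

|V_1V_2| = √((-8)² + (6)²) = √100 = 10
|V_2V_3| = √((8)² + (15)²) = √289 = 17
|V_3V_1| = √((0)² + (-21)²) = √441 = 21
Perimeter = 10 + 17 + 21 = 48.

48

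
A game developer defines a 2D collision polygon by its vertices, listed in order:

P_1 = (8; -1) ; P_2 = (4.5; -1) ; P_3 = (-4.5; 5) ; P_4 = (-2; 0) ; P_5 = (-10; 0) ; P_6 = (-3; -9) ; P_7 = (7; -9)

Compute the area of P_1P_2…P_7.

134.75

Σ = (-3.5) + (18) + (10) + (0) + (90) + (90) + (65) = 269.5
Area = |Σ|/2 = 134.75.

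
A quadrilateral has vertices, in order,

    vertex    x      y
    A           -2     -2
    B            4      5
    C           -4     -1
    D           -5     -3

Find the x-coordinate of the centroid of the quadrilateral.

-19/15

Apply the shoelace formula. First the cross-terms c_i = x_i·y_{i+1} − x_{i+1}·y_i:
  -2, 16, 7, 4  ⇒  2A = 25, A = 12.5.
Then Σ (x_i + x_{i+1})·c_i = -95, so x̄ = -95 / (6·12.5) = -19/15.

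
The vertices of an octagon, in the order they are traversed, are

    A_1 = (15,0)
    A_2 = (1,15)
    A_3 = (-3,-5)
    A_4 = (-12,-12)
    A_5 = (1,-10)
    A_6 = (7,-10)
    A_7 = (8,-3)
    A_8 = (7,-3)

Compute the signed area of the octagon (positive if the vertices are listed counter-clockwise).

Σ = (225) + (40) + (-24) + (132) + (60) + (59) + (-3) + (45) = 534
Signed area = Σ/2 = 267 (positive ⇒ counter-clockwise traversal).

267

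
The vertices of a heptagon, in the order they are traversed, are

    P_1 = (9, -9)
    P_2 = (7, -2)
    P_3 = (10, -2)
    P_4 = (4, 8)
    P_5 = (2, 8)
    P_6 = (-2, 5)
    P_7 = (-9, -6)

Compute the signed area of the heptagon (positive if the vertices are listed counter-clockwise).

186.5

Apply the shoelace (surveyor's) formula: 2A = Σ (x_i·y_{i+1} − x_{i+1}·y_i), indices taken mod 7.
Σ = (45) + (6) + (88) + (16) + (26) + (57) + (135) = 373
Signed area = Σ/2 = 186.5 (positive ⇒ counter-clockwise traversal).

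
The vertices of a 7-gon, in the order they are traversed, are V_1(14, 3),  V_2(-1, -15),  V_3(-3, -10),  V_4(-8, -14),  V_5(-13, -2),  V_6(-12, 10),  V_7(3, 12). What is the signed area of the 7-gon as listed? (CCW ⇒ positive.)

Cross-terms: -207, -35, -38, -166, -154, -174, -159  ⇒  Σ = -933
Signed area = Σ/2 = -466.5 (negative ⇒ clockwise traversal).

-466.5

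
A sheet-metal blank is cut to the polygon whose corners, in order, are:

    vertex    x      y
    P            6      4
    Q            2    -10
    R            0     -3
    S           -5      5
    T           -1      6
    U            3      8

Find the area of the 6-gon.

88

Cross-terms: -68, -6, -15, -25, -26, -36  ⇒  Σ = -176
Area = |Σ|/2 = 88.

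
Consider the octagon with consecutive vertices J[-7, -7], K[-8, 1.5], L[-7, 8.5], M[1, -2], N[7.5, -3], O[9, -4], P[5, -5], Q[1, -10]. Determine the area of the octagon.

Apply the surveyor's formula: 2A = Σ (x_i·y_{i+1} − x_{i+1}·y_i), indices taken mod 8.
J→K: (-7)(1.5) − (-8)(-7) = -66.5
K→L: (-8)(8.5) − (-7)(1.5) = -57.5
L→M: (-7)(-2) − (1)(8.5) = 5.5
M→N: (1)(-3) − (7.5)(-2) = 12
N→O: (7.5)(-4) − (9)(-3) = -3
O→P: (9)(-5) − (5)(-4) = -25
P→Q: (5)(-10) − (1)(-5) = -45
Q→J: (1)(-7) − (-7)(-10) = -77
Σ = -256.5
Area = |Σ|/2 = 128.25.

128.25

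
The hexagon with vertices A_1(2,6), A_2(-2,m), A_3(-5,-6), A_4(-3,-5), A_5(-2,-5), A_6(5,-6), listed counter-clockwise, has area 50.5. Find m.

-2

Write out the shoelace sum; only the two edges meeting at A_2 involve m:
2·Area = [(2·m − (-2)·6) + ((-2)·(-6) − (-5)·m)] + 91
       = 7·m + 115 = 101
⇒ m = -2.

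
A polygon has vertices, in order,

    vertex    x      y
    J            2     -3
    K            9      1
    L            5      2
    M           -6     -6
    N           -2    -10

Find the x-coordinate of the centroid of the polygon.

45/98

Apply Gauss's area formula. First the cross-terms c_i = x_i·y_{i+1} − x_{i+1}·y_i:
  29, 13, -18, 48, 26  ⇒  2A = 98, A = 49.
Then Σ (x_i + x_{i+1})·c_i = 135, so x̄ = 135 / (6·49) = 45/98.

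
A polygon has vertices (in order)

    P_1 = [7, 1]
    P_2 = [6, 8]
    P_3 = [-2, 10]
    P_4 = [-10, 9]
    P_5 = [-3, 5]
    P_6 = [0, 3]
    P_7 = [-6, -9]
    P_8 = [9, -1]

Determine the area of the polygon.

Apply Gauss's area formula: 2A = Σ (x_i·y_{i+1} − x_{i+1}·y_i), indices taken mod 8.
Σ = (50) + (76) + (82) + (-23) + (-9) + (18) + (87) + (16) = 297
Area = |Σ|/2 = 148.5.

148.5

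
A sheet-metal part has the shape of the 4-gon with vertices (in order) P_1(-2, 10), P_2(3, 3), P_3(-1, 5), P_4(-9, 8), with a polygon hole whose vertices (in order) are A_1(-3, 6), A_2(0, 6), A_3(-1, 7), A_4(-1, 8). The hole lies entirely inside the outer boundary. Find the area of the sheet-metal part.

Outer boundary:
Apply the shoelace formula: 2A = Σ (x_i·y_{i+1} − x_{i+1}·y_i), indices taken mod 4.
Cross-terms: -36, 18, 37, -74  ⇒  Σ = -55
Area = |Σ|/2 = 27.5.
Hole:
Apply the shoelace (surveyor's) formula: 2A = Σ (x_i·y_{i+1} − x_{i+1}·y_i), indices taken mod 4.
Σ = (-18) + (6) + (-1) + (18) = 5
Area = |Σ|/2 = 2.5.
Net area = 27.5 − 2.5 = 25.

25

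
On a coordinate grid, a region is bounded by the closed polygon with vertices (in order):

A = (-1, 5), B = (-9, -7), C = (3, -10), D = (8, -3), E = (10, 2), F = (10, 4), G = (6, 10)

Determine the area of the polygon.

208

Cross-terms: 52, 111, 71, 46, 20, 76, 40  ⇒  Σ = 416
Area = |Σ|/2 = 208.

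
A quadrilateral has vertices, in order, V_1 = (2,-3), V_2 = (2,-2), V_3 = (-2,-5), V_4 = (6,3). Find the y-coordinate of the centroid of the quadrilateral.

Apply the surveyor's formula. First the cross-terms c_i = x_i·y_{i+1} − x_{i+1}·y_i:
  2, -14, 24, -24  ⇒  2A = -12, A = -6.
Then Σ (y_i + y_{i+1})·c_i = 40, so ȳ = 40 / (6·(-6)) = -10/9.

-10/9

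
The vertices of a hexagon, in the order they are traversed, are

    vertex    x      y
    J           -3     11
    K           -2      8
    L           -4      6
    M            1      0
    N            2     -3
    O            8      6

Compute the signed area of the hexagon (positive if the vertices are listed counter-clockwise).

75.5

Apply Gauss's area formula: 2A = Σ (x_i·y_{i+1} − x_{i+1}·y_i), indices taken mod 6.
Σ = (-2) + (20) + (-6) + (-3) + (36) + (106) = 151
Signed area = Σ/2 = 75.5 (positive ⇒ counter-clockwise traversal).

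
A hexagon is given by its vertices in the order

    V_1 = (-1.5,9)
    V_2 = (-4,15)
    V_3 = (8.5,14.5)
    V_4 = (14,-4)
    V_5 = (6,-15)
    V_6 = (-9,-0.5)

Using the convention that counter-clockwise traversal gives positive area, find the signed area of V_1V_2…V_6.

Apply the surveyor's formula: 2A = Σ (x_i·y_{i+1} − x_{i+1}·y_i), indices taken mod 6.
V_1→V_2: (-1.5)(15) − (-4)(9) = 13.5
V_2→V_3: (-4)(14.5) − (8.5)(15) = -185.5
V_3→V_4: (8.5)(-4) − (14)(14.5) = -237
V_4→V_5: (14)(-15) − (6)(-4) = -186
V_5→V_6: (6)(-0.5) − (-9)(-15) = -138
V_6→V_1: (-9)(9) − (-1.5)(-0.5) = -81.75
Σ = -814.75
Signed area = Σ/2 = -407.375 (negative ⇒ clockwise traversal).

-407.375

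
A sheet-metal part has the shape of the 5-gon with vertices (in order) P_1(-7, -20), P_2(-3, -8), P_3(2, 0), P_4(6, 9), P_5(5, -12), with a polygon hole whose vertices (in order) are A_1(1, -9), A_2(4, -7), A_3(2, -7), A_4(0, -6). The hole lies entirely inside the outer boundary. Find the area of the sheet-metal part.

Outer boundary:
Apply the shoelace (surveyor's) formula: 2A = Σ (x_i·y_{i+1} − x_{i+1}·y_i), indices taken mod 5.
Cross-terms: -4, 16, 18, -117, -184  ⇒  Σ = -271
Area = |Σ|/2 = 135.5.
Hole:
Cross-terms: 29, -14, -12, 6  ⇒  Σ = 9
Area = |Σ|/2 = 4.5.
Net area = 135.5 − 4.5 = 131.

131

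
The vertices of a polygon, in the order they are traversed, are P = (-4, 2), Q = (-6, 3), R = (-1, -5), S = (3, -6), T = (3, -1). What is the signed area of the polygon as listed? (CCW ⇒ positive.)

Apply the shoelace formula: 2A = Σ (x_i·y_{i+1} − x_{i+1}·y_i), indices taken mod 5.
Σ = (0) + (33) + (21) + (15) + (2) = 71
Signed area = Σ/2 = 35.5 (positive ⇒ counter-clockwise traversal).

35.5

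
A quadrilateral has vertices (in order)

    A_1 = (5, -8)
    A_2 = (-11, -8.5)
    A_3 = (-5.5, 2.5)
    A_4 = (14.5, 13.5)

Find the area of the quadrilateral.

Apply Gauss's area formula: 2A = Σ (x_i·y_{i+1} − x_{i+1}·y_i), indices taken mod 4.
Σ = (-130.5) + (-74.25) + (-110.5) + (-183.5) = -498.75
Area = |Σ|/2 = 249.375.

249.375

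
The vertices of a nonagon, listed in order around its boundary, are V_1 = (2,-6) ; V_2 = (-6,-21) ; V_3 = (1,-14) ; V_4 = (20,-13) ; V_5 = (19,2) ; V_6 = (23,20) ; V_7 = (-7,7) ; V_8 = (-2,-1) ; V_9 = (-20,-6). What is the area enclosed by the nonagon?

Apply the shoelace (surveyor's) formula: 2A = Σ (x_i·y_{i+1} − x_{i+1}·y_i), indices taken mod 9.
Cross-terms: -78, 105, 267, 287, 334, 301, 21, -8, 132  ⇒  Σ = 1361
Area = |Σ|/2 = 680.5.

680.5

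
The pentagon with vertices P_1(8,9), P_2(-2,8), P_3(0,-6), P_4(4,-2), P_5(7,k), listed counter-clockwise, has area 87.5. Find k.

5

Write out the shoelace sum; only the two edges meeting at P_5 involve k:
2·Area = [(4·k − 7·(-2)) + (7·9 − 8·k)] + 118
       = -4·k + 195 = 175
⇒ k = 5.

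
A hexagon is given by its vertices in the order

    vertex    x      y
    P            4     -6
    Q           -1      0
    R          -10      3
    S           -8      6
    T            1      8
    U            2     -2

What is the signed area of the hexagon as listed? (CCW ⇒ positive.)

-68.5

Apply the shoelace formula: 2A = Σ (x_i·y_{i+1} − x_{i+1}·y_i), indices taken mod 6.
Σ = (-6) + (-3) + (-36) + (-70) + (-18) + (-4) = -137
Signed area = Σ/2 = -68.5 (negative ⇒ clockwise traversal).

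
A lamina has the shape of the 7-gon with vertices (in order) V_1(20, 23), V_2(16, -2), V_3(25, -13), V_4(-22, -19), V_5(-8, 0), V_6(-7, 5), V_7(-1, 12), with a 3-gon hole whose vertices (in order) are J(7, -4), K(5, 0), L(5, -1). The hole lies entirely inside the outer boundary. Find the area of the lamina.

Outer boundary:
Apply the shoelace (surveyor's) formula: 2A = Σ (x_i·y_{i+1} − x_{i+1}·y_i), indices taken mod 7.
Σ = (-408) + (-158) + (-761) + (-152) + (-40) + (-79) + (-263) = -1861
Area = |Σ|/2 = 930.5.
Hole:
Cross-terms: 20, -5, -13  ⇒  Σ = 2
Area = |Σ|/2 = 1.
Net area = 930.5 − 1 = 929.5.

929.5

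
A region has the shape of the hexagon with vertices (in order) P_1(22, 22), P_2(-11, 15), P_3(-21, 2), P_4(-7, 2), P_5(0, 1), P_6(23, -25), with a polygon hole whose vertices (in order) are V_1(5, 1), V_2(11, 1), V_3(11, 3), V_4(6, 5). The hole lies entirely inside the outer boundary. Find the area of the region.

914.5

Outer boundary:
Σ = (572) + (293) + (-28) + (-7) + (-23) + (1056) = 1863
Area = |Σ|/2 = 931.5.
Hole:
Cross-terms: -6, 22, 37, -19  ⇒  Σ = 34
Area = |Σ|/2 = 17.
Net area = 931.5 − 17 = 914.5.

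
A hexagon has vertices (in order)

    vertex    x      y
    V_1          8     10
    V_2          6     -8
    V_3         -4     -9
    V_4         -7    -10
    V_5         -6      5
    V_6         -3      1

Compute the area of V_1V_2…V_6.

V_1→V_2: (8)(-8) − (6)(10) = -124
V_2→V_3: (6)(-9) − (-4)(-8) = -86
V_3→V_4: (-4)(-10) − (-7)(-9) = -23
V_4→V_5: (-7)(5) − (-6)(-10) = -95
V_5→V_6: (-6)(1) − (-3)(5) = 9
V_6→V_1: (-3)(10) − (8)(1) = -38
Σ = -357
Area = |Σ|/2 = 178.5.

178.5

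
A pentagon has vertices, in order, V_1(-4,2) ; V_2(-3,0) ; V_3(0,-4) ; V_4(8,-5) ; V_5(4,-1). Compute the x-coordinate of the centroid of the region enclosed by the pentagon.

161/99

Apply Gauss's area formula. First the cross-terms c_i = x_i·y_{i+1} − x_{i+1}·y_i:
  6, 12, 32, 12, 4  ⇒  2A = 66, A = 33.
Then Σ (x_i + x_{i+1})·c_i = 322, so x̄ = 322 / (6·33) = 161/99.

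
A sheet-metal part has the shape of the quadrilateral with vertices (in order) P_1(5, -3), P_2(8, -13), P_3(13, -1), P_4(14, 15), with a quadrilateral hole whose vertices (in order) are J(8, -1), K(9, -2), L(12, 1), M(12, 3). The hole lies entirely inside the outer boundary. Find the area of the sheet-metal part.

99

Outer boundary:
Apply the surveyor's formula: 2A = Σ (x_i·y_{i+1} − x_{i+1}·y_i), indices taken mod 4.
Σ = (-41) + (161) + (209) + (-117) = 212
Area = |Σ|/2 = 106.
Hole:
Σ = (-7) + (33) + (24) + (-36) = 14
Area = |Σ|/2 = 7.
Net area = 106 − 7 = 99.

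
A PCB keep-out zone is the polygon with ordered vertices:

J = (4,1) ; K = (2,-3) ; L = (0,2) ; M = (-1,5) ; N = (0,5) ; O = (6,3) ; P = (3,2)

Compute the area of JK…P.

22.5

Cross-terms: -14, 4, 2, -5, -30, 3, -5  ⇒  Σ = -45
Area = |Σ|/2 = 22.5.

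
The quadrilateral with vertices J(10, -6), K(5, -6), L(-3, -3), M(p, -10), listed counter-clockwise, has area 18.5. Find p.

10

The doubled signed area Σ (x_i y_{i+1} − x_{i+1} y_i) is linear in p.
With p=0 it equals 67; the coefficient of p is -3 (from the two edges through M).
So -3·p + 67 = 2·18.5 = 37 ⇒ p = 10.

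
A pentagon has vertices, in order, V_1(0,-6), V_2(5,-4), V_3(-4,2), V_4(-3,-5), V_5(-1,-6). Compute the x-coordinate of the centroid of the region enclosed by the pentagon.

Apply Gauss's area formula. First the cross-terms c_i = x_i·y_{i+1} − x_{i+1}·y_i:
  30, -6, 26, 13, 6  ⇒  2A = 69, A = 34.5.
Then Σ (x_i + x_{i+1})·c_i = -96, so x̄ = -96 / (6·34.5) = -32/69.

-32/69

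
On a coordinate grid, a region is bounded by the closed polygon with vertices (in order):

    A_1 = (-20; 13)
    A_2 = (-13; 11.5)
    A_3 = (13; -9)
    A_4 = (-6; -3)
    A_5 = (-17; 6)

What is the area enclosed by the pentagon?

Apply the surveyor's formula: 2A = Σ (x_i·y_{i+1} − x_{i+1}·y_i), indices taken mod 5.
A_1→A_2: (-20)(11.5) − (-13)(13) = -61
A_2→A_3: (-13)(-9) − (13)(11.5) = -32.5
A_3→A_4: (13)(-3) − (-6)(-9) = -93
A_4→A_5: (-6)(6) − (-17)(-3) = -87
A_5→A_1: (-17)(13) − (-20)(6) = -101
Σ = -374.5
Area = |Σ|/2 = 187.25.

187.25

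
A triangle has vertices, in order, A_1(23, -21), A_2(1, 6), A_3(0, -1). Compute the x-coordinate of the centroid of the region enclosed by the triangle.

Apply the surveyor's formula. First the cross-terms c_i = x_i·y_{i+1} − x_{i+1}·y_i:
  159, -1, 23  ⇒  2A = 181, A = 90.5.
Then Σ (x_i + x_{i+1})·c_i = 4344, so x̄ = 4344 / (6·90.5) = 8.

8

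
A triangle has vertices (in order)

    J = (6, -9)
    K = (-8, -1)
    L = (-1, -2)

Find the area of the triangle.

Apply the surveyor's formula: 2A = Σ (x_i·y_{i+1} − x_{i+1}·y_i), indices taken mod 3.
Cross-terms: -78, 15, 21  ⇒  Σ = -42
Area = |Σ|/2 = 21.

21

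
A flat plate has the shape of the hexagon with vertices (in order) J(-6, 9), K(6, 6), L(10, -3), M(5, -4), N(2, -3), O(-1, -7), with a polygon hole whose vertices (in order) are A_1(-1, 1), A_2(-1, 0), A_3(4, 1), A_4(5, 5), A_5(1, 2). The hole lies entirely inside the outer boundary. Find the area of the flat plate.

122.5

Outer boundary:
J→K: (-6)(6) − (6)(9) = -90
K→L: (6)(-3) − (10)(6) = -78
L→M: (10)(-4) − (5)(-3) = -25
M→N: (5)(-3) − (2)(-4) = -7
N→O: (2)(-7) − (-1)(-3) = -17
O→J: (-1)(9) − (-6)(-7) = -51
Σ = -268
Area = |Σ|/2 = 134.
Hole:
Cross-terms: 1, -1, 15, 5, 3  ⇒  Σ = 23
Area = |Σ|/2 = 11.5.
Net area = 134 − 11.5 = 122.5.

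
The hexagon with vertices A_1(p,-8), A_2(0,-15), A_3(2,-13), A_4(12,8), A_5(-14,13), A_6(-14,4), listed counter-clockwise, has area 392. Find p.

The doubled signed area Σ (x_i y_{i+1} − x_{i+1} y_i) is linear in p.
With p=0 it equals 708; the coefficient of p is -19 (from the two edges through A_1).
So -19·p + 708 = 2·392 = 784 ⇒ p = -4.

-4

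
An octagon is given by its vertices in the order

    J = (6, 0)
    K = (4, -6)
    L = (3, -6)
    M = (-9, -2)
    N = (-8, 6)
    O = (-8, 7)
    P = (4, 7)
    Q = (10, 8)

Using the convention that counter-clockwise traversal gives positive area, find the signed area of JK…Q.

Apply the surveyor's formula: 2A = Σ (x_i·y_{i+1} − x_{i+1}·y_i), indices taken mod 8.
Σ = (-36) + (-6) + (-60) + (-70) + (-8) + (-84) + (-38) + (-48) = -350
Signed area = Σ/2 = -175 (negative ⇒ clockwise traversal).

-175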